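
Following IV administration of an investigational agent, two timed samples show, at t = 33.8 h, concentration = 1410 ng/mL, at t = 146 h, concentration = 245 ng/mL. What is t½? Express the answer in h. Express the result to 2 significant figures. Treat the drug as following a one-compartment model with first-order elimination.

k = ln(C₁/C₂) / (t₂ − t₁) = ln(1410/245) / (146 − 33.8)
  = 1.750 / 112.2 = 0.01560 h⁻¹
t½ = ln2 / k = 0.693147 / 0.01560 = 44.43 h

44 h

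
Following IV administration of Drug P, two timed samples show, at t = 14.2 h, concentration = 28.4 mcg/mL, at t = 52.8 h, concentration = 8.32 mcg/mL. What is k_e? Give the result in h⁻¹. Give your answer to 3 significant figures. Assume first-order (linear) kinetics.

k = ln(C₁/C₂) / (t₂ − t₁) = ln(28.4/8.32) / (52.8 − 14.2)
  = 1.228 / 38.60 = 0.03181 h⁻¹

0.0318 h⁻¹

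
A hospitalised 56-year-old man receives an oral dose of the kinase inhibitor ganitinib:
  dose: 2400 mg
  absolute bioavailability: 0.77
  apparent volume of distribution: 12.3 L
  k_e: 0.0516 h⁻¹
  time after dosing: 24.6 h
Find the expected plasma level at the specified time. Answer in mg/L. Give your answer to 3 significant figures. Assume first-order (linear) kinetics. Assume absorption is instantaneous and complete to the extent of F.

Amount reaching circulation = F × Dose = 0.77 × 2400 = 1848 mg
C₀ = F·Dose / Vd = 1848 / 12.3 = 150.2 mg/L
C = C₀ · e^(−k·t) = 150.2 × e^(−0.05160 × 24.6)
  = 150.2 × 0.2810 = 42.21 mg/L

42.2 mg/L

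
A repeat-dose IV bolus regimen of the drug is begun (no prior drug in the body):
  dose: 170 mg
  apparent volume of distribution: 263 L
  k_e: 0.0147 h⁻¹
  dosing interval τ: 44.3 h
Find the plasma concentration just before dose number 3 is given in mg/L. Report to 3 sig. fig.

0.513 mg/L

C₀ per dose = Dose / Vd = 170 / 263 = 0.6464 mg/L
Fraction remaining after one interval: r = e^(−kτ) = e^(−0.01470 × 44.3) = 0.5214
Before dose 3, 2 doses have been given (aged 1τ, 2τ).
C_trough = C₀ × (r + r²) = 0.6464 × (0.5214 + 0.2719) = 0.5128 mg/L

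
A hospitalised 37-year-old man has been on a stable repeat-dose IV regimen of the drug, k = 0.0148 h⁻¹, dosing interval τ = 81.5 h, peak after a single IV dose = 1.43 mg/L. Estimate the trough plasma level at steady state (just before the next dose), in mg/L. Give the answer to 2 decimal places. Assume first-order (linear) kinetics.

0.61 mg/L

e^(−kτ) = e^(−0.01480 × 81.5) = 0.2993
Accumulation ratio R = 1 / (1 − e^(−kτ)) = 1 / (1 − 0.2993) = 1.427
Steady-state trough = C₀ × R × e^(−kτ) = 1.43 × 1.427 × 0.2993 = 0.6108 mg/L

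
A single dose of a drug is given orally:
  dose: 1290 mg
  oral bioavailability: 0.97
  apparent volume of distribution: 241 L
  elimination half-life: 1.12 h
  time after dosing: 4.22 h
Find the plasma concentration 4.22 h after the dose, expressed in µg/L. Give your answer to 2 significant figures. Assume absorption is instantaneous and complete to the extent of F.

380 µg/L

Amount reaching circulation = F × Dose = 0.97 × 1290 = 1251 mg
C₀ = F·Dose / Vd = 1251 / 241 = 5.191 mg/L
k = ln2 / t½ = 0.693147 / 1.12 = 0.6189 h⁻¹
C = C₀ · e^(−k·t) = 5.191 × e^(−0.6189 × 4.22)
  = 5.191 × 0.07341 = 0.3811 mg/L
Convert: 0.3811 mg/L × 1000 = 381.1 µg/L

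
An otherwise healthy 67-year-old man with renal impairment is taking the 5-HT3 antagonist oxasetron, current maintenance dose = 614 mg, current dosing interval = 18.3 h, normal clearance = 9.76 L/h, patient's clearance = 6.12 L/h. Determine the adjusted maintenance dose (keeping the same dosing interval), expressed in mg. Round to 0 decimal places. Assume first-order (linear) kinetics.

385 mg

To keep the same average steady-state level, dosing rate must scale with clearance.
CL ratio = 6.12 / 9.76 = 0.6270
New dose (same interval) = 614 × 0.6270 = 385.0 mg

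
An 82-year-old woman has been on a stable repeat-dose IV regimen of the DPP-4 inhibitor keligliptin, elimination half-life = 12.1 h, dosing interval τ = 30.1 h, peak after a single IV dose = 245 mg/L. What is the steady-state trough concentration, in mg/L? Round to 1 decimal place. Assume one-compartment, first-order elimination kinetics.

k = ln2 / t½ = 0.693147 / 12.1 = 0.05728 h⁻¹
e^(−kτ) = e^(−0.05728 × 30.1) = 0.1783
Accumulation ratio R = 1 / (1 − e^(−kτ)) = 1 / (1 − 0.1783) = 1.217
Steady-state trough = C₀ × R × e^(−kτ) = 245 × 1.217 × 0.1783 = 53.16 mg/L

53.2 mg/L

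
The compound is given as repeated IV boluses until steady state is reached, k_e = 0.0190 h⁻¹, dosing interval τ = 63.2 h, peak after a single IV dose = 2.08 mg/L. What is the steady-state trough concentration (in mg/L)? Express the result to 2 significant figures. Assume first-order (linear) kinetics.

0.90 mg/L

e^(−kτ) = e^(−0.01900 × 63.2) = 0.3010
Accumulation ratio R = 1 / (1 − e^(−kτ)) = 1 / (1 − 0.3010) = 1.431
Steady-state trough = C₀ × R × e^(−kτ) = 2.08 × 1.431 × 0.3010 = 0.8959 mg/L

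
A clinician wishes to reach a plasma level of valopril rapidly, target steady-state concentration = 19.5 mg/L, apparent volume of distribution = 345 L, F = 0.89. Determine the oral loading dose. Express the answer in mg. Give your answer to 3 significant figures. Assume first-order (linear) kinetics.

7560 mg

LD = Css × Vd / F = 19.5 × 345 / 0.89 = 7559 mg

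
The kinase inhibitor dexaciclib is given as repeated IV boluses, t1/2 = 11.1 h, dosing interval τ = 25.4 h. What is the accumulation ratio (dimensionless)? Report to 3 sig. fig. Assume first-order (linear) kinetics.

k = ln2 / t½ = 0.693147 / 11.1 = 0.06245 h⁻¹
e^(−kτ) = e^(−0.06245 × 25.4) = 0.2047
Accumulation ratio R = 1 / (1 − e^(−kτ)) = 1 / (1 − 0.2047) = 1.257

1.26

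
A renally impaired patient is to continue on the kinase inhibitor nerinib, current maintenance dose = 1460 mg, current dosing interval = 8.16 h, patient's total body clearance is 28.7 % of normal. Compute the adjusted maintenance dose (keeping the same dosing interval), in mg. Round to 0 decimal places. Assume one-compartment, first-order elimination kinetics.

To keep the same average steady-state level, dosing rate must scale with clearance.
CL ratio = 28.7 / 100 = 0.2870
New dose (same interval) = 1460 × 0.2870 = 419.0 mg

419 mg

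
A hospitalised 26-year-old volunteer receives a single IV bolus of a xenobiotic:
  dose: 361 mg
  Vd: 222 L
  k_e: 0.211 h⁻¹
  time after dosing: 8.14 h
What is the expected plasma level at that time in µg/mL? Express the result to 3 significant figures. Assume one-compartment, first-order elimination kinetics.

C₀ = Dose / Vd = 361.0 / 222 = 1.626 mg/L
C = C₀ · e^(−k·t) = 1.626 × e^(−0.2110 × 8.14)
  = 1.626 × 0.1795 = 0.2919 mg/L
(0.2919 mg/L = 0.2919 µg/mL)

0.292 µg/mL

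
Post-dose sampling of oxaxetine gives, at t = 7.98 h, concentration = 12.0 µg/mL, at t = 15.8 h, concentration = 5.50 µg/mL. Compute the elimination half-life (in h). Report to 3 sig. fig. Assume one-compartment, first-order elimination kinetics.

6.95 h

k = ln(C₁/C₂) / (t₂ − t₁) = ln(12.0/5.50) / (15.8 − 7.98)
  = 0.7802 / 7.820 = 0.09977 h⁻¹
t½ = ln2 / k = 0.693147 / 0.09977 = 6.947 h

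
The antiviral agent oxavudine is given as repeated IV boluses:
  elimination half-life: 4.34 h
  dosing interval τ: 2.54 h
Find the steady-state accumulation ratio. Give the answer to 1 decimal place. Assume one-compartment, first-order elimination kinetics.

3.0

k = ln2 / t½ = 0.693147 / 4.34 = 0.1597 h⁻¹
e^(−kτ) = e^(−0.1597 × 2.54) = 0.6666
Accumulation ratio R = 1 / (1 − e^(−kτ)) = 1 / (1 − 0.6666) = 2.999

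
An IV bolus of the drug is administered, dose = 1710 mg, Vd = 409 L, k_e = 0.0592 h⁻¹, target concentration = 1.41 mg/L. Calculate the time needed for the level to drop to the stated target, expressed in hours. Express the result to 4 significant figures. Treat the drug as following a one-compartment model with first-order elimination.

C₀ = Dose / Vd = 1710 / 409 = 4.181 mg/L
t = ln(C₀ / C) / k = ln(4.181 / 1.41) / 0.05920
  = ln(2.965) / 0.05920 = 1.087 / 0.05920 = 18.36 h

18.36 h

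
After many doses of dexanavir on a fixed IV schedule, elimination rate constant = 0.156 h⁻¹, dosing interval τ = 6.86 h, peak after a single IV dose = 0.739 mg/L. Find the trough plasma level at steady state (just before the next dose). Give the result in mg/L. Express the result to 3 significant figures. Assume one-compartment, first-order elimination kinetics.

e^(−kτ) = e^(−0.1560 × 6.86) = 0.3430
Accumulation ratio R = 1 / (1 − e^(−kτ)) = 1 / (1 − 0.3430) = 1.522
Steady-state trough = C₀ × R × e^(−kτ) = 0.739 × 1.522 × 0.3430 = 0.3858 mg/L

0.386 mg/L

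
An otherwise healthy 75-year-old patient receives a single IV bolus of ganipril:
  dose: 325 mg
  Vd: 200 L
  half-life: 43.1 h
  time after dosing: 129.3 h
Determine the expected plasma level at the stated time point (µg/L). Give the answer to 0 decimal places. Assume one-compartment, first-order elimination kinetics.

203 µg/L

C₀ = Dose / Vd = 325.0 / 200 = 1.625 mg/L
k = ln2 / t½ = 0.693147 / 43.1 = 0.01608 h⁻¹
t / t½ = 129.3 / 43.1 = 3 half-lives
C = C₀ × (1/2)^3 = 1.625 × 0.1250 = 0.2031 mg/L
Convert: 0.2031 mg/L × 1000 = 203.1 µg/L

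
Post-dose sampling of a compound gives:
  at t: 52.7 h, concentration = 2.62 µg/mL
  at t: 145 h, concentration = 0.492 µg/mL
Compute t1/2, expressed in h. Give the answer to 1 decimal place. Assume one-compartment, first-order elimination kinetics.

38.3 h

k = ln(C₁/C₂) / (t₂ − t₁) = ln(2.62/0.492) / (145 − 52.7)
  = 1.672 / 92.30 = 0.01811 h⁻¹
t½ = ln2 / k = 0.693147 / 0.01811 = 38.27 h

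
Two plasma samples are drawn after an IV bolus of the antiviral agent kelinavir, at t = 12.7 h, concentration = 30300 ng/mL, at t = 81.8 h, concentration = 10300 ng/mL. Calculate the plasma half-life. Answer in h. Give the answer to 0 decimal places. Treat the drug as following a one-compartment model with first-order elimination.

k = ln(C₁/C₂) / (t₂ − t₁) = ln(30300/10300) / (81.8 − 12.7)
  = 1.079 / 69.10 = 0.01562 h⁻¹
t½ = ln2 / k = 0.693147 / 0.01562 = 44.38 h

44 h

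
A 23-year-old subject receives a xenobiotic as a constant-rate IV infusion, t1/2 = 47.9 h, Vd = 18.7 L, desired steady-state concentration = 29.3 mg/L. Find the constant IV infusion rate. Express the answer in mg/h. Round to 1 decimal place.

7.9 mg/h

k = ln2 / t½ = 0.693147 / 47.9 = 0.01447 h⁻¹
CL = k × Vd = 0.01447 × 18.7 = 0.2706 L/h
At steady state, infusion rate R₀ = Css × CL = 29.3 × 0.2706 = 7.929 mg/h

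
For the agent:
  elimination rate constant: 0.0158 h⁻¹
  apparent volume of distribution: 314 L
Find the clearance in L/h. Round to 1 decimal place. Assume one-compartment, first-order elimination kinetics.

5.0 L/h

CL = k × Vd = 0.0158 × 314 = 4.961 L/h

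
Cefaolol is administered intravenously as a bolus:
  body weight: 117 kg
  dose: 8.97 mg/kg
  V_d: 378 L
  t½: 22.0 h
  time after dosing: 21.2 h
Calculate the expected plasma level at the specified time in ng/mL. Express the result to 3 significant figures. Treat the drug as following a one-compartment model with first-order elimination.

Total dose = 8.97 × 117 = 1049 mg
C₀ = Dose / Vd = 1049 / 378 = 2.775 mg/L
k = ln2 / t½ = 0.693147 / 22.0 = 0.03151 h⁻¹
C = C₀ · e^(−k·t) = 2.775 × e^(−0.03151 × 21.2)
  = 2.775 × 0.5127 = 1.423 mg/L
Convert: 1.423 mg/L × 1000 = 1423 ng/mL

1420 ng/mL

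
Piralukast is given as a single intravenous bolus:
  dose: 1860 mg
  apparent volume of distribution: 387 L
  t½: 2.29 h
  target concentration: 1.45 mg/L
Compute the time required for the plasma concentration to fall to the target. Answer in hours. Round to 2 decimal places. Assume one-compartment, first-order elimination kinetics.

3.96 h

C₀ = Dose / Vd = 1860 / 387 = 4.806 mg/L
k = ln2 / t½ = 0.693147 / 2.29 = 0.3027 h⁻¹
t = ln(C₀ / C) / k = ln(4.806 / 1.45) / 0.3027
  = ln(3.314) / 0.3027 = 1.198 / 0.3027 = 3.958 h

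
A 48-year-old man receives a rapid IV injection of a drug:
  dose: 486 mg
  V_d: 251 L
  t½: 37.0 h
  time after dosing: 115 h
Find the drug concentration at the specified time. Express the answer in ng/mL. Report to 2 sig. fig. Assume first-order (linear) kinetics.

C₀ = Dose / Vd = 486.0 / 251 = 1.936 mg/L
k = ln2 / t½ = 0.693147 / 37.0 = 0.01873 h⁻¹
C = C₀ · e^(−k·t) = 1.936 × e^(−0.01873 × 115)
  = 1.936 × 0.1160 = 0.2246 mg/L
Convert: 0.2246 mg/L × 1000 = 224.6 ng/mL

220 ng/mL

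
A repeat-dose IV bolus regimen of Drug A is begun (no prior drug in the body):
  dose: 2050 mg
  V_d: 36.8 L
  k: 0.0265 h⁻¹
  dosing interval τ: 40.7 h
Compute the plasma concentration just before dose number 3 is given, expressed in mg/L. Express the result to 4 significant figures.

25.39 mg/L

C₀ per dose = Dose / Vd = 2050 / 36.8 = 55.71 mg/L
Fraction remaining after one interval: r = e^(−kτ) = e^(−0.02650 × 40.7) = 0.3401
Before dose 3, 2 doses have been given (aged 1τ, 2τ).
C_trough = C₀ × (r + r²) = 55.71 × (0.3401 + 0.1157) = 25.39 mg/L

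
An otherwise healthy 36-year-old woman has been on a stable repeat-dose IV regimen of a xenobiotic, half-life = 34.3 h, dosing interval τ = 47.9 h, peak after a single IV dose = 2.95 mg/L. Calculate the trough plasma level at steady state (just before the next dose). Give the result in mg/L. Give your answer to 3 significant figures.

1.81 mg/L

k = ln2 / t½ = 0.693147 / 34.3 = 0.02021 h⁻¹
e^(−kτ) = e^(−0.02021 × 47.9) = 0.3798
Accumulation ratio R = 1 / (1 − e^(−kτ)) = 1 / (1 − 0.3798) = 1.612
Steady-state trough = C₀ × R × e^(−kτ) = 2.95 × 1.612 × 0.3798 = 1.806 mg/L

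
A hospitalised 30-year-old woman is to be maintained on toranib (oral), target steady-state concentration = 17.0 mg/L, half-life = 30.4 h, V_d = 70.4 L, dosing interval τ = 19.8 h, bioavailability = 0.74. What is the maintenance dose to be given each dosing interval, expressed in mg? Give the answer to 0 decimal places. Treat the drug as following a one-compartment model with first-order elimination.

k = ln2 / t½ = 0.693147 / 30.4 = 0.02280 h⁻¹
CL = k × Vd = 0.02280 × 70.4 = 1.605 L/h
At steady state, F × (Dose/τ) = Css × CL.
Dose = Css × CL × τ / F = 17.0 × 1.605 × 19.8 / 0.74 = 730.1 mg

730 mg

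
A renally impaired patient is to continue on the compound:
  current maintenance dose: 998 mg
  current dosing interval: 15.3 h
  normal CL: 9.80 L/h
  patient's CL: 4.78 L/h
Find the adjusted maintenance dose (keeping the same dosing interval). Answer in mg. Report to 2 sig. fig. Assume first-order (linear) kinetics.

To keep the same average steady-state level, dosing rate must scale with clearance.
CL ratio = 4.78 / 9.80 = 0.4878
New dose (same interval) = 998 × 0.4878 = 486.8 mg

490 mg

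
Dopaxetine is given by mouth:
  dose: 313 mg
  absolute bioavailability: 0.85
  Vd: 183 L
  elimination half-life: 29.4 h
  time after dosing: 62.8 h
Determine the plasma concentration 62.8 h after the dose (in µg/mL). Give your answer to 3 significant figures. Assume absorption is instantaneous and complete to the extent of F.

0.331 µg/mL

Amount reaching circulation = F × Dose = 0.85 × 313.0 = 266.1 mg
C₀ = F·Dose / Vd = 266.1 / 183 = 1.454 mg/L
k = ln2 / t½ = 0.693147 / 29.4 = 0.02358 h⁻¹
C = C₀ · e^(−k·t) = 1.454 × e^(−0.02358 × 62.8)
  = 1.454 × 0.2275 = 0.3308 mg/L
(0.3308 mg/L = 0.3308 µg/mL)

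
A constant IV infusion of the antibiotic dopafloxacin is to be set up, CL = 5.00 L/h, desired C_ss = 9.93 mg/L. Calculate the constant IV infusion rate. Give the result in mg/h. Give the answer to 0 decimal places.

At steady state, infusion rate R₀ = Css × CL = 9.93 × 5.000 = 49.65 mg/h

50 mg/h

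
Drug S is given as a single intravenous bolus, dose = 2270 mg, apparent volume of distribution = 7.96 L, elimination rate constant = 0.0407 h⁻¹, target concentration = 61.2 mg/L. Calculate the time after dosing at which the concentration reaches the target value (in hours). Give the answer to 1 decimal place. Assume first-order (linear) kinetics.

C₀ = Dose / Vd = 2270 / 7.96 = 285.2 mg/L
t = ln(C₀ / C) / k = ln(285.2 / 61.2) / 0.04070
  = ln(4.660) / 0.04070 = 1.539 / 0.04070 = 37.81 h

37.8 h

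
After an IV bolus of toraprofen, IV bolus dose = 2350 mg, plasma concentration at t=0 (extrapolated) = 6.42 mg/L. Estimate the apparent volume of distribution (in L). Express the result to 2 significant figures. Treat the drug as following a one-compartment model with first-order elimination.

370 L

Vd = Dose / C₀ = 2350 / 6.42 = 366.0 L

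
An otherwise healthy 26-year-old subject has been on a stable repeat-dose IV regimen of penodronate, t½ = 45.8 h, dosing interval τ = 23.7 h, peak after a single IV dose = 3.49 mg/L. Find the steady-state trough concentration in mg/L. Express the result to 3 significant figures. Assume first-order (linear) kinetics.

k = ln2 / t½ = 0.693147 / 45.8 = 0.01513 h⁻¹
e^(−kτ) = e^(−0.01513 × 23.7) = 0.6987
Accumulation ratio R = 1 / (1 − e^(−kτ)) = 1 / (1 − 0.6987) = 3.319
Steady-state trough = C₀ × R × e^(−kτ) = 3.49 × 3.319 × 0.6987 = 8.093 mg/L

8.09 mg/L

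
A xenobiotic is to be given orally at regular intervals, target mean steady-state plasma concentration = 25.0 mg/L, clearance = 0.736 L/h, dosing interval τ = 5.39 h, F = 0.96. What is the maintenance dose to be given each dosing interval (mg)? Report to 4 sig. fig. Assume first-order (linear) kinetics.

At steady state, F × (Dose/τ) = Css × CL.
Dose = Css × CL × τ / F = 25.0 × 0.7360 × 5.39 / 0.96 = 103.3 mg

103.3 mg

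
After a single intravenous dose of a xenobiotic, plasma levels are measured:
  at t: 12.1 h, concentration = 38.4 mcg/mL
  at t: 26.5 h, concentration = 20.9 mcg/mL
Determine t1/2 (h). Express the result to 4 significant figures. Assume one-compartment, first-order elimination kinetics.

k = ln(C₁/C₂) / (t₂ − t₁) = ln(38.4/20.9) / (26.5 − 12.1)
  = 0.6083 / 14.40 = 0.04224 h⁻¹
t½ = ln2 / k = 0.693147 / 0.04224 = 16.41 h

16.41 h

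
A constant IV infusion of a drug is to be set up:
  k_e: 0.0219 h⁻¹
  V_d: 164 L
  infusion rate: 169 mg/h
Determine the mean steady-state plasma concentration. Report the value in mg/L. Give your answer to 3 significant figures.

47.1 mg/L

CL = k × Vd = 0.02190 × 164 = 3.592 L/h
At steady state Css = R₀ / CL = 169 / 3.592 = 47.05 mg/L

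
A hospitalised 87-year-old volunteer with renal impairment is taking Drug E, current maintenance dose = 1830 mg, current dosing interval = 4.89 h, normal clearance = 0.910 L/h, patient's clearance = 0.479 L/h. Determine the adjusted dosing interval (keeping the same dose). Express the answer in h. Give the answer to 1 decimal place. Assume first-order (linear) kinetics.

To keep the same average steady-state level, dosing rate must scale with clearance.
CL ratio = 0.479 / 0.910 = 0.5264
New interval (same dose) = 4.89 / 0.5264 = 9.290 h

9.3 h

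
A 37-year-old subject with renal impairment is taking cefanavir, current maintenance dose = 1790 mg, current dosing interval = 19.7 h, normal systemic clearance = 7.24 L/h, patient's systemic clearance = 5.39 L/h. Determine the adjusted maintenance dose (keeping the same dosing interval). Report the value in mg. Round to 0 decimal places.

To keep the same average steady-state level, dosing rate must scale with clearance.
CL ratio = 5.39 / 7.24 = 0.7445
New dose (same interval) = 1790 × 0.7445 = 1333 mg

1333 mg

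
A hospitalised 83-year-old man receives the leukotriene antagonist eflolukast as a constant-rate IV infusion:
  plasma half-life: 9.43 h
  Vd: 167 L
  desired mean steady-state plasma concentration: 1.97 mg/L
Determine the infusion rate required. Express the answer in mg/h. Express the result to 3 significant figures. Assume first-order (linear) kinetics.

24.2 mg/h

k = ln2 / t½ = 0.693147 / 9.43 = 0.07350 h⁻¹
CL = k × Vd = 0.07350 × 167 = 12.27 L/h
At steady state, infusion rate R₀ = Css × CL = 1.97 × 12.27 = 24.17 mg/h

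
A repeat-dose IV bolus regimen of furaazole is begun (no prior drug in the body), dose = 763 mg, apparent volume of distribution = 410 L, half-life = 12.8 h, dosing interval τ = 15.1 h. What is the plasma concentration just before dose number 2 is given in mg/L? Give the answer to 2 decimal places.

C₀ per dose = Dose / Vd = 763 / 410 = 1.861 mg/L
k = ln2 / t½ = 0.693147 / 12.8 = 0.05415 h⁻¹
Fraction remaining after one interval: r = e^(−kτ) = e^(−0.05415 × 15.1) = 0.4415
Before dose 2, 1 dose has been given (aged 1τ).
C_trough = C₀ × r = 1.861 × 0.4415 = 0.8216 mg/L

0.82 mg/L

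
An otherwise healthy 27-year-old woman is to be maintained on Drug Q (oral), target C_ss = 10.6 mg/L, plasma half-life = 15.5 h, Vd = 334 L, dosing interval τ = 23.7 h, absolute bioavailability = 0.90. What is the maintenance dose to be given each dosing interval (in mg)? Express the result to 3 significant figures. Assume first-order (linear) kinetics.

4170 mg

k = ln2 / t½ = 0.693147 / 15.5 = 0.04472 h⁻¹
CL = k × Vd = 0.04472 × 334 = 14.94 L/h
At steady state, F × (Dose/τ) = Css × CL.
Dose = Css × CL × τ / F = 10.6 × 14.94 × 23.7 / 0.90 = 4170 mg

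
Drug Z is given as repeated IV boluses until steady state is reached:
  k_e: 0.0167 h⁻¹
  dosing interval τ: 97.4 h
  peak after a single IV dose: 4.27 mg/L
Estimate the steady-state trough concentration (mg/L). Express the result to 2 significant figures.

1.0 mg/L

e^(−kτ) = e^(−0.01670 × 97.4) = 0.1966
Accumulation ratio R = 1 / (1 − e^(−kτ)) = 1 / (1 − 0.1966) = 1.245
Steady-state trough = C₀ × R × e^(−kτ) = 4.27 × 1.245 × 0.1966 = 1.045 mg/L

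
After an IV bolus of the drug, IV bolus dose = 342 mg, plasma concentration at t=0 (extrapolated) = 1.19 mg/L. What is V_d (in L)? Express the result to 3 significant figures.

287 L

Vd = Dose / C₀ = 342.0 / 1.19 = 287.4 L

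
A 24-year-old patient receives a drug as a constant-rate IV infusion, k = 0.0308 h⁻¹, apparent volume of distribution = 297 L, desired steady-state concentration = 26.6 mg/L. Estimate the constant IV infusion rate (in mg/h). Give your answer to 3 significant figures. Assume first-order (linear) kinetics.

243 mg/h

CL = k × Vd = 0.03080 × 297 = 9.148 L/h
At steady state, infusion rate R₀ = Css × CL = 26.6 × 9.148 = 243.3 mg/h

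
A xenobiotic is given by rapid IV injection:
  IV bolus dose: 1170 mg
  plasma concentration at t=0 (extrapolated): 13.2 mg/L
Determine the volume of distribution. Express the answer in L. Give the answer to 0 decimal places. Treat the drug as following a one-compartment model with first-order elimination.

Vd = Dose / C₀ = 1170 / 13.2 = 88.64 L

89 L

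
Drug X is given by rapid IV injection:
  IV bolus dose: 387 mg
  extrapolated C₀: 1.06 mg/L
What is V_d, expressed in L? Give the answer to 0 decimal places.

365 L

Vd = Dose / C₀ = 387.0 / 1.06 = 365.1 L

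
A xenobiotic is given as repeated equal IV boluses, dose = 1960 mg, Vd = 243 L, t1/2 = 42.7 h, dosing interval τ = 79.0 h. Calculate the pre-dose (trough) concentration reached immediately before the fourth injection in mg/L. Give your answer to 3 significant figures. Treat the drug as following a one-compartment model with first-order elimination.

3.03 mg/L

C₀ per dose = Dose / Vd = 1960 / 243 = 8.066 mg/L
k = ln2 / t½ = 0.693147 / 42.7 = 0.01623 h⁻¹
Fraction remaining after one interval: r = e^(−kτ) = e^(−0.01623 × 79.0) = 0.2774
Before dose 4, 3 doses have been given (aged 1τ, 2τ, 3τ).
C_trough = C₀ × (r + r² + … + r^3) = C₀ × r(1−r^3)/(1−r)
        = 8.066 × 0.2774 × (1 − 0.02135) / (1 − 0.2774) = 3.030 mg/L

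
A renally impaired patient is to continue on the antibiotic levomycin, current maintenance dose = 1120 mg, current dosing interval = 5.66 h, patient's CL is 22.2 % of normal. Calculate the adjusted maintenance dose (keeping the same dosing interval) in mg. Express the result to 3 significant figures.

To keep the same average steady-state level, dosing rate must scale with clearance.
CL ratio = 22.2 / 100 = 0.2220
New dose (same interval) = 1120 × 0.2220 = 248.6 mg

249 mg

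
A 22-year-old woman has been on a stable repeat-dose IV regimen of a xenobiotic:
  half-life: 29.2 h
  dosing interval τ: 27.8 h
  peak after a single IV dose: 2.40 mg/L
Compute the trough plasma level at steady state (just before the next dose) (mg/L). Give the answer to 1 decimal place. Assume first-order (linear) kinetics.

k = ln2 / t½ = 0.693147 / 29.2 = 0.02374 h⁻¹
e^(−kτ) = e^(−0.02374 × 27.8) = 0.5169
Accumulation ratio R = 1 / (1 − e^(−kτ)) = 1 / (1 − 0.5169) = 2.070
Steady-state trough = C₀ × R × e^(−kτ) = 2.40 × 2.070 × 0.5169 = 2.568 mg/L

2.6 mg/L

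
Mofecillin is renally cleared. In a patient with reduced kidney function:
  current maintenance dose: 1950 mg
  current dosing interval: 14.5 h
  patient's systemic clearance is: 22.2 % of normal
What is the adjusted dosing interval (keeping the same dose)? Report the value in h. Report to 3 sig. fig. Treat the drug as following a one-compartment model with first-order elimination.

To keep the same average steady-state level, dosing rate must scale with clearance.
CL ratio = 22.2 / 100 = 0.2220
New interval (same dose) = 14.5 / 0.2220 = 65.32 h

65.3 h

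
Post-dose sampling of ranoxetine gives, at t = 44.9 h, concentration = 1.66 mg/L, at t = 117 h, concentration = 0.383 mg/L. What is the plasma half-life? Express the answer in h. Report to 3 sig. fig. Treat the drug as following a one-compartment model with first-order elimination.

k = ln(C₁/C₂) / (t₂ − t₁) = ln(1.66/0.383) / (117 − 44.9)
  = 1.467 / 72.10 = 0.02035 h⁻¹
t½ = ln2 / k = 0.693147 / 0.02035 = 34.06 h

34.1 h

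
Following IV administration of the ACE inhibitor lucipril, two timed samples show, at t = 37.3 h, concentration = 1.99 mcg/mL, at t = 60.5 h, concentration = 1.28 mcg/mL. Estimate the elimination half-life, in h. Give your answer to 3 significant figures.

36.4 h

k = ln(C₁/C₂) / (t₂ − t₁) = ln(1.99/1.28) / (60.5 − 37.3)
  = 0.4413 / 23.20 = 0.01902 h⁻¹
t½ = ln2 / k = 0.693147 / 0.01902 = 36.44 h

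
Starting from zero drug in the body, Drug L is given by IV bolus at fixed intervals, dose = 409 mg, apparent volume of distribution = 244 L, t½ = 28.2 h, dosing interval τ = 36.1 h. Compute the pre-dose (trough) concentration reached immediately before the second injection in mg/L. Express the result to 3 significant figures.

C₀ per dose = Dose / Vd = 409 / 244 = 1.676 mg/L
k = ln2 / t½ = 0.693147 / 28.2 = 0.02458 h⁻¹
Fraction remaining after one interval: r = e^(−kτ) = e^(−0.02458 × 36.1) = 0.4118
Before dose 2, 1 dose has been given (aged 1τ).
C_trough = C₀ × r = 1.676 × 0.4118 = 0.6902 mg/L

0.690 mg/L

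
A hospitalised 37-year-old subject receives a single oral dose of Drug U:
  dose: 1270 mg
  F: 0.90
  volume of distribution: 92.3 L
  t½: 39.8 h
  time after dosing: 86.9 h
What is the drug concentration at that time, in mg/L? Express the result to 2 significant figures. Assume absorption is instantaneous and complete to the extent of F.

2.7 mg/L

Amount reaching circulation = F × Dose = 0.90 × 1270 = 1143 mg
C₀ = F·Dose / Vd = 1143 / 92.3 = 12.38 mg/L
k = ln2 / t½ = 0.693147 / 39.8 = 0.01742 h⁻¹
C = C₀ · e^(−k·t) = 12.38 × e^(−0.01742 × 86.9)
  = 12.38 × 0.2201 = 2.725 mg/L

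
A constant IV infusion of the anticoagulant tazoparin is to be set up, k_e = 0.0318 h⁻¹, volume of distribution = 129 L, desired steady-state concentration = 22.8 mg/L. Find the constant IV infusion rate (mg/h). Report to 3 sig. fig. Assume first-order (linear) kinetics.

CL = k × Vd = 0.03180 × 129 = 4.102 L/h
At steady state, infusion rate R₀ = Css × CL = 22.8 × 4.102 = 93.53 mg/h

93.5 mg/h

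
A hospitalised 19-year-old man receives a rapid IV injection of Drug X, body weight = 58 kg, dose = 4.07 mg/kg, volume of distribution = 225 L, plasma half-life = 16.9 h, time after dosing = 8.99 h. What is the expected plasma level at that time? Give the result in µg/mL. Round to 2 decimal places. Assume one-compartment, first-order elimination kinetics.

Total dose = 4.07 × 58 = 236.1 mg
C₀ = Dose / Vd = 236.1 / 225 = 1.049 mg/L
k = ln2 / t½ = 0.693147 / 16.9 = 0.04101 h⁻¹
C = C₀ · e^(−k·t) = 1.049 × e^(−0.04101 × 8.99)
  = 1.049 × 0.6916 = 0.7255 mg/L
(0.7255 mg/L = 0.7255 µg/mL)

0.73 µg/mL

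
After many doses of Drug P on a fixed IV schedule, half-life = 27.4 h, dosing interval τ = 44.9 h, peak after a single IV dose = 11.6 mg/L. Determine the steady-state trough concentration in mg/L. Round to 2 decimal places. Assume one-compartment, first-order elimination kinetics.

5.49 mg/L

k = ln2 / t½ = 0.693147 / 27.4 = 0.02530 h⁻¹
e^(−kτ) = e^(−0.02530 × 44.9) = 0.3211
Accumulation ratio R = 1 / (1 − e^(−kτ)) = 1 / (1 − 0.3211) = 1.473
Steady-state trough = C₀ × R × e^(−kτ) = 11.6 × 1.473 × 0.3211 = 5.487 mg/L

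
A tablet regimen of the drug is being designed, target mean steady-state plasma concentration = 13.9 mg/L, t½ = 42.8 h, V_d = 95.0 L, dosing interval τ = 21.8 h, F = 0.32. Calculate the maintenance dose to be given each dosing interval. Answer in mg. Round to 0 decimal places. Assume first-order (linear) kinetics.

1457 mg

k = ln2 / t½ = 0.693147 / 42.8 = 0.01620 h⁻¹
CL = k × Vd = 0.01620 × 95.0 = 1.539 L/h
At steady state, F × (Dose/τ) = Css × CL.
Dose = Css × CL × τ / F = 13.9 × 1.539 × 21.8 / 0.32 = 1457 mg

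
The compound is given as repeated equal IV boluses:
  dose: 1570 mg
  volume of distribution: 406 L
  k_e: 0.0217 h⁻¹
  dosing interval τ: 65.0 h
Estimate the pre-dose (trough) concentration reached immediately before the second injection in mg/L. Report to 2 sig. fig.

0.94 mg/L

C₀ per dose = Dose / Vd = 1570 / 406 = 3.867 mg/L
Fraction remaining after one interval: r = e^(−kτ) = e^(−0.02170 × 65.0) = 0.2440
Before dose 2, 1 dose has been given (aged 1τ).
C_trough = C₀ × r = 3.867 × 0.2440 = 0.9435 mg/L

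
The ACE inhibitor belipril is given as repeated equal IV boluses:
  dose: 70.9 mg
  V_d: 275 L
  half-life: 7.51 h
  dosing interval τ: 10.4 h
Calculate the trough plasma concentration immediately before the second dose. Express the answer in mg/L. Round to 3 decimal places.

C₀ per dose = Dose / Vd = 70.9 / 275 = 0.2578 mg/L
k = ln2 / t½ = 0.693147 / 7.51 = 0.09230 h⁻¹
Fraction remaining after one interval: r = e^(−kτ) = e^(−0.09230 × 10.4) = 0.3829
Before dose 2, 1 dose has been given (aged 1τ).
C_trough = C₀ × r = 0.2578 × 0.3829 = 0.09871 mg/L

0.099 mg/L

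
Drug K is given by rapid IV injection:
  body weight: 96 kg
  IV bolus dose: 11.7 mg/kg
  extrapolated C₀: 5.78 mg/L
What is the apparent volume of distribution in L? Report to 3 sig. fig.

Dose = 11.7 × 96 = 1123 mg
Vd = Dose / C₀ = 1123 / 5.78 = 194.3 L

194 L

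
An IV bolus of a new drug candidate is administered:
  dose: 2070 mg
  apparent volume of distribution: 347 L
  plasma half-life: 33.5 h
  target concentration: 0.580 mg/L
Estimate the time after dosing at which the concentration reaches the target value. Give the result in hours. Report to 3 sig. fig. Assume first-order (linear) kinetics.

C₀ = Dose / Vd = 2070 / 347 = 5.965 mg/L
k = ln2 / t½ = 0.693147 / 33.5 = 0.02069 h⁻¹
t = ln(C₀ / C) / k = ln(5.965 / 0.580) / 0.02069
  = ln(10.28) / 0.02069 = 2.330 / 0.02069 = 112.6 h

113 h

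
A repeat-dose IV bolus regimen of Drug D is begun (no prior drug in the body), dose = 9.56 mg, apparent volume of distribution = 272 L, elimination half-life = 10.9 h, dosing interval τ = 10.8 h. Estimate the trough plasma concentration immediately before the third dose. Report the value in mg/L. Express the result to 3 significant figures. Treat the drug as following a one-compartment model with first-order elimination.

C₀ per dose = Dose / Vd = 9.56 / 272 = 0.03515 mg/L
k = ln2 / t½ = 0.693147 / 10.9 = 0.06359 h⁻¹
Fraction remaining after one interval: r = e^(−kτ) = e^(−0.06359 × 10.8) = 0.5032
Before dose 3, 2 doses have been given (aged 1τ, 2τ).
C_trough = C₀ × (r + r²) = 0.03515 × (0.5032 + 0.2532) = 0.02659 mg/L

0.0266 mg/L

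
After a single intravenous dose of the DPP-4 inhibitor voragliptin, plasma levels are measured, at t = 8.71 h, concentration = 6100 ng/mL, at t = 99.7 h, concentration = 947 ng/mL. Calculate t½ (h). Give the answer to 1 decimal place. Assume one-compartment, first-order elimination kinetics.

k = ln(C₁/C₂) / (t₂ − t₁) = ln(6100/947) / (99.7 − 8.71)
  = 1.863 / 90.99 = 0.02047 h⁻¹
t½ = ln2 / k = 0.693147 / 0.02047 = 33.86 h

33.9 h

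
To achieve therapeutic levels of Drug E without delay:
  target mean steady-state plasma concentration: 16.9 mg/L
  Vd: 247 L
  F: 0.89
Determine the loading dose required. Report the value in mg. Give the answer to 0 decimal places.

4690 mg

LD = Css × Vd / F = 16.9 × 247 / 0.89 = 4690 mg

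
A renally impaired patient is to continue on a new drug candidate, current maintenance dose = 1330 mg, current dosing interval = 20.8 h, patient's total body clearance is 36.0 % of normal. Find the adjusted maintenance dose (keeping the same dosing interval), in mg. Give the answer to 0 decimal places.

To keep the same average steady-state level, dosing rate must scale with clearance.
CL ratio = 36.0 / 100 = 0.3600
New dose (same interval) = 1330 × 0.3600 = 478.8 mg

479 mg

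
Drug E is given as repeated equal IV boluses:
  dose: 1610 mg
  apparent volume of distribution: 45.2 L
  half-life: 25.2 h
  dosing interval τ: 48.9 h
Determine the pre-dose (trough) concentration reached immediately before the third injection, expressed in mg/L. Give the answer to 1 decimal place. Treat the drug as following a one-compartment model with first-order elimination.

C₀ per dose = Dose / Vd = 1610 / 45.2 = 35.62 mg/L
k = ln2 / t½ = 0.693147 / 25.2 = 0.02751 h⁻¹
Fraction remaining after one interval: r = e^(−kτ) = e^(−0.02751 × 48.9) = 0.2605
Before dose 3, 2 doses have been given (aged 1τ, 2τ).
C_trough = C₀ × (r + r²) = 35.62 × (0.2605 + 0.06786) = 11.70 mg/L

11.7 mg/L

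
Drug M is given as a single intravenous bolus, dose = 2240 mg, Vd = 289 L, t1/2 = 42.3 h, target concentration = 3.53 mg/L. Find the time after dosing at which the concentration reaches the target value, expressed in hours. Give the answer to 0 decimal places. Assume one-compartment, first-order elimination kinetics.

C₀ = Dose / Vd = 2240 / 289 = 7.751 mg/L
k = ln2 / t½ = 0.693147 / 42.3 = 0.01639 h⁻¹
t = ln(C₀ / C) / k = ln(7.751 / 3.53) / 0.01639
  = ln(2.196) / 0.01639 = 0.7866 / 0.01639 = 47.99 h

48 h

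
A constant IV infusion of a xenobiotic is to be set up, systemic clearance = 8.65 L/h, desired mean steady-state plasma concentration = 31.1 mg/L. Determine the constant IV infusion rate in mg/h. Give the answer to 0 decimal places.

269 mg/h

At steady state, infusion rate R₀ = Css × CL = 31.1 × 8.650 = 269.0 mg/h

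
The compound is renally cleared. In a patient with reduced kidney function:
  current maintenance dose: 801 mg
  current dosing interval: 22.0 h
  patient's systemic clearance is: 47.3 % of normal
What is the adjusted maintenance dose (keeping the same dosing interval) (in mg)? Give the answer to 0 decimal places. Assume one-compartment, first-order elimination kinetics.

379 mg

To keep the same average steady-state level, dosing rate must scale with clearance.
CL ratio = 47.3 / 100 = 0.4730
New dose (same interval) = 801 × 0.4730 = 378.9 mg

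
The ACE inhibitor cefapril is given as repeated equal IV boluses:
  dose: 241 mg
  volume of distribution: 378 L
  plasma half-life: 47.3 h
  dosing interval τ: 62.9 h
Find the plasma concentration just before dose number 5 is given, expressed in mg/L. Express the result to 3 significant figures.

0.411 mg/L

C₀ per dose = Dose / Vd = 241 / 378 = 0.6376 mg/L
k = ln2 / t½ = 0.693147 / 47.3 = 0.01465 h⁻¹
Fraction remaining after one interval: r = e^(−kτ) = e^(−0.01465 × 62.9) = 0.3979
Before dose 5, 4 doses have been given (aged 1τ, 2τ, 3τ, 4τ).
C_trough = C₀ × (r + r² + … + r^4) = C₀ × r(1−r^4)/(1−r)
        = 0.6376 × 0.3979 × (1 − 0.02507) / (1 − 0.3979) = 0.4108 mg/L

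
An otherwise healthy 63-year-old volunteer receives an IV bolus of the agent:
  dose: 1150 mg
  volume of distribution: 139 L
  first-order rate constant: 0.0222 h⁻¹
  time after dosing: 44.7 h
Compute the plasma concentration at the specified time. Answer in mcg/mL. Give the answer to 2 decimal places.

C₀ = Dose / Vd = 1150 / 139 = 8.273 mg/L
C = C₀ · e^(−k·t) = 8.273 × e^(−0.02220 × 44.7)
  = 8.273 × 0.3707 = 3.067 mg/L
(3.067 mg/L = 3.067 mcg/mL)

3.07 mcg/mL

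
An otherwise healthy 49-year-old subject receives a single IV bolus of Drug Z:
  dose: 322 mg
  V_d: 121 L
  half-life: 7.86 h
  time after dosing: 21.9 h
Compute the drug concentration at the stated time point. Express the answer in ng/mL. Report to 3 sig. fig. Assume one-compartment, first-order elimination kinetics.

386 ng/mL

C₀ = Dose / Vd = 322.0 / 121 = 2.661 mg/L
k = ln2 / t½ = 0.693147 / 7.86 = 0.08819 h⁻¹
C = C₀ · e^(−k·t) = 2.661 × e^(−0.08819 × 21.9)
  = 2.661 × 0.1450 = 0.3858 mg/L
Convert: 0.3858 mg/L × 1000 = 385.8 ng/mL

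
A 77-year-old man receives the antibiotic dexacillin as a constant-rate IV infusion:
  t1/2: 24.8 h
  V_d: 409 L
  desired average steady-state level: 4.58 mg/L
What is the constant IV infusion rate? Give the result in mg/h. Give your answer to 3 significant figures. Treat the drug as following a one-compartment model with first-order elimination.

52.4 mg/h

k = ln2 / t½ = 0.693147 / 24.8 = 0.02795 h⁻¹
CL = k × Vd = 0.02795 × 409 = 11.43 L/h
At steady state, infusion rate R₀ = Css × CL = 4.58 × 11.43 = 52.35 mg/h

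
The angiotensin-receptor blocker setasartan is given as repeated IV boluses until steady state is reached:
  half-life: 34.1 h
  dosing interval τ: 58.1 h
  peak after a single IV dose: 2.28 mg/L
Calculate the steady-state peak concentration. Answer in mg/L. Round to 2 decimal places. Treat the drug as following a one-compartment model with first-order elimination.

k = ln2 / t½ = 0.693147 / 34.1 = 0.02033 h⁻¹
e^(−kτ) = e^(−0.02033 × 58.1) = 0.3069
Accumulation ratio R = 1 / (1 − e^(−kτ)) = 1 / (1 − 0.3069) = 1.443
Steady-state peak = C₀ × R = 2.28 × 1.443 = 3.290 mg/L

3.29 mg/L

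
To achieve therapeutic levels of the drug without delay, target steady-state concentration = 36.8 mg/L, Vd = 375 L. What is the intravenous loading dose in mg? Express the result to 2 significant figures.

LD = Css × Vd = 36.8 × 375 = 13800 mg

14000 mg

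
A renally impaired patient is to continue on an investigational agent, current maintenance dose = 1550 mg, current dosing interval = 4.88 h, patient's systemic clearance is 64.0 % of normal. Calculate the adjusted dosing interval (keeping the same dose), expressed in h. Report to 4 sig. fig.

7.625 h

To keep the same average steady-state level, dosing rate must scale with clearance.
CL ratio = 64.0 / 100 = 0.6400
New interval (same dose) = 4.88 / 0.6400 = 7.625 h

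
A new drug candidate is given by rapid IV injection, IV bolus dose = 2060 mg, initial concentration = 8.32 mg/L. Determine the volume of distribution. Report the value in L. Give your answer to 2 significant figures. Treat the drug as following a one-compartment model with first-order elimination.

Vd = Dose / C₀ = 2060 / 8.32 = 247.6 L

250 L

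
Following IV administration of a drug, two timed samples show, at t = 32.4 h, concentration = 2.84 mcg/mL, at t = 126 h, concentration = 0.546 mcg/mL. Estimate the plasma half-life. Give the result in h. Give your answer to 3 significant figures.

k = ln(C₁/C₂) / (t₂ − t₁) = ln(2.84/0.546) / (126 − 32.4)
  = 1.649 / 93.60 = 0.01762 h⁻¹
t½ = ln2 / k = 0.693147 / 0.01762 = 39.34 h

39.3 h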